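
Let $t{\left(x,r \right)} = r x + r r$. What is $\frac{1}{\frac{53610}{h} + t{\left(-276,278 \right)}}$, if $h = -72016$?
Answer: $\frac{36008}{19993643} \approx 0.001801$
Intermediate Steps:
$t{\left(x,r \right)} = r^{2} + r x$ ($t{\left(x,r \right)} = r x + r^{2} = r^{2} + r x$)
$\frac{1}{\frac{53610}{h} + t{\left(-276,278 \right)}} = \frac{1}{\frac{53610}{-72016} + 278 \left(278 - 276\right)} = \frac{1}{53610 \left(- \frac{1}{72016}\right) + 278 \cdot 2} = \frac{1}{- \frac{26805}{36008} + 556} = \frac{1}{\frac{19993643}{36008}} = \frac{36008}{19993643}$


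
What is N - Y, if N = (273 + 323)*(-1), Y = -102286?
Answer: 101690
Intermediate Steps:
N = -596 (N = 596*(-1) = -596)
N - Y = -596 - 1*(-102286) = -596 + 102286 = 101690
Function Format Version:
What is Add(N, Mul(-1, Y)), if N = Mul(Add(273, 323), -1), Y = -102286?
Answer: 101690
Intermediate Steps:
N = -596 (N = Mul(596, -1) = -596)
Add(N, Mul(-1, Y)) = Add(-596, Mul(-1, -102286)) = Add(-596, 102286) = 101690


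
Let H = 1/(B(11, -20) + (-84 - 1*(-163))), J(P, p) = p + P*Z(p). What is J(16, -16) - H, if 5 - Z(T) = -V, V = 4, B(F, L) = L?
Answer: 7551/59 ≈ 127.98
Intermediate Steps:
Z(T) = 9 (Z(T) = 5 - (-1)*4 = 5 - 1*(-4) = 5 + 4 = 9)
J(P, p) = p + 9*P (J(P, p) = p + P*9 = p + 9*P)
H = 1/59 (H = 1/(-20 + (-84 - 1*(-163))) = 1/(-20 + (-84 + 163)) = 1/(-20 + 79) = 1/59 ≈ 0.016949)
J(16, -16) - H = (-16 + 9*16) - 1*1/59 = (-16 + 144) - 1/59 = 128 - 1/59 = 7551/59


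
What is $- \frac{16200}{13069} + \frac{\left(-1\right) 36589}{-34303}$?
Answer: $- \frac{77526959}{448305907} \approx -0.17293$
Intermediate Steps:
$- \frac{16200}{13069} + \frac{\left(-1\right) 36589}{-34303} = \left(-16200\right) \frac{1}{13069} - - \frac{36589}{34303} = - \frac{16200}{13069} + \frac{36589}{34303} = - \frac{77526959}{448305907}$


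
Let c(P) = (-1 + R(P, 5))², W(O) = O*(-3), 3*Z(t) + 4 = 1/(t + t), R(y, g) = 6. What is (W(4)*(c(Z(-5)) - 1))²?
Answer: 82944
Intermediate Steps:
Z(t) = -4/3 + 1/(6*t) (Z(t) = -4/3 + 1/(3*(t + t)) = -4/3 + 1/(3*((2*t))) = -4/3 + (1/(2*t))/3 = -4/3 + 1/(6*t))
W(O) = -3*O
c(P) = 25 (c(P) = (-1 + 6)² = 5² = 25)
(W(4)*(c(Z(-5)) - 1))² = ((-3*4)*(25 - 1))² = (-12*24)² = (-288)² = 82944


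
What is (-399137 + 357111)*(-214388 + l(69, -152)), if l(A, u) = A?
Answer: 9006970294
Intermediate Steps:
(-399137 + 357111)*(-214388 + l(69, -152)) = (-399137 + 357111)*(-214388 + 69) = -42026*(-214319) = 9006970294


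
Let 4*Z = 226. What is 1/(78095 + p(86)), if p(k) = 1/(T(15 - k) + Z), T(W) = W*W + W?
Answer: 10053/785089037 ≈ 1.2805e-5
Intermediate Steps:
Z = 113/2 (Z = (¼)*226 = 113/2 ≈ 56.500)
T(W) = W + W² (T(W) = W² + W = W + W²)
p(k) = 1/(113/2 + (15 - k)*(16 - k)) (p(k) = 1/((15 - k)*(1 + (15 - k)) + 113/2) = 1/((15 - k)*(16 - k) + 113/2) = 1/(113/2 + (15 - k)*(16 - k)))
1/(78095 + p(86)) = 1/(78095 + 2/(593 - 62*86 + 2*86²)) = 1/(78095 + 2/(593 - 5332 + 2*7396)) = 1/(78095 + 2/(593 - 5332 + 14792)) = 1/(78095 + 2/10053) = 1/(785089037/10053) = 10053/785089037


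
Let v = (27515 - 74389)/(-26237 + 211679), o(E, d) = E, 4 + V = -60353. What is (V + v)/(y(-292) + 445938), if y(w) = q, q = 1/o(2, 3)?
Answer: -11192769668/82695727317 ≈ -0.13535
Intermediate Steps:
V = -60357 (V = -4 - 60353 = -60357)
q = 1/2 ≈ 0.50000
y(w) = 1/2
v = -23437/92721 (v = -46874/185442 = -46874*1/185442 = -23437/92721 ≈ -0.25277)
(V + v)/(y(-292) + 445938) = (-60357 - 23437/92721)/(1/2 + 445938) = -5596384834/(92721*891877/2) = -5596384834/92721*2/891877 = -11192769668/82695727317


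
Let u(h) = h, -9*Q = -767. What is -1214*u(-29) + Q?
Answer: 317621/9 ≈ 35291.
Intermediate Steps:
Q = 767/9 (Q = -⅑*(-767) = 767/9 ≈ 85.222)
-1214*u(-29) + Q = -1214*(-29) + 767/9 = 35206 + 767/9 = 317621/9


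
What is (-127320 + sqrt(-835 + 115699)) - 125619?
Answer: -252939 + 4*sqrt(7179) ≈ -2.5260e+5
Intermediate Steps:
(-127320 + sqrt(-835 + 115699)) - 125619 = (-127320 + sqrt(114864)) - 125619 = (-127320 + 4*sqrt(7179)) - 125619 = -252939 + 4*sqrt(7179)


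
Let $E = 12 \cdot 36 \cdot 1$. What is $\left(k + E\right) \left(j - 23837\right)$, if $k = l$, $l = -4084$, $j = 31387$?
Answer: $-27572600$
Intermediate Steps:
$E = 432$ ($E = 432 \cdot 1 = 432$)
$k = -4084$
$\left(k + E\right) \left(j - 23837\right) = \left(-4084 + 432\right) \left(31387 - 23837\right) = \left(-3652\right) 7550 = -27572600$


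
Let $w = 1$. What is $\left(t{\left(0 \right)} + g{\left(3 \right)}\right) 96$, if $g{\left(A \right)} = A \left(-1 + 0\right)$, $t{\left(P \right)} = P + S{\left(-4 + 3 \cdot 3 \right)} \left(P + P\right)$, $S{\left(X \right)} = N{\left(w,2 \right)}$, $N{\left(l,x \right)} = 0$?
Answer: $-288$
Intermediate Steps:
$S{\left(X \right)} = 0$
$t{\left(P \right)} = P$ ($t{\left(P \right)} = P + 0 \left(P + P\right) = P + 0 \cdot 2 P = P + 0 = P$)
$g{\left(A \right)} = - A$ ($g{\left(A \right)} = A \left(-1\right) = - A$)
$\left(t{\left(0 \right)} + g{\left(3 \right)}\right) 96 = \left(0 - 3\right) 96 = \left(-3\right) 96 = -288$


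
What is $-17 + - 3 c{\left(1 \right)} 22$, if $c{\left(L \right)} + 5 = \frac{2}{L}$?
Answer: $181$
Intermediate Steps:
$c{\left(L \right)} = -5 + \frac{2}{L}$
$-17 + - 3 c{\left(1 \right)} 22 = -17 + - 3 \left(-5 + \frac{2}{1}\right) 22 = -17 + - 3 \left(-5 + 2 \cdot 1\right) 22 = -17 + - 3 \left(-5 + 2\right) 22 = -17 + \left(-3\right) \left(-3\right) 22 = -17 + 9 \cdot 22 = -17 + 198 = 181$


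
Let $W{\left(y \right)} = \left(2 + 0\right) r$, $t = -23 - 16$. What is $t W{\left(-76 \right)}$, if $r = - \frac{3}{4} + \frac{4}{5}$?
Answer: $- \frac{39}{10} \approx -3.9$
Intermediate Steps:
$t = -39$
$r = \frac{1}{20}$ ($r = \left(-3\right) \frac{1}{4} + 4 \cdot \frac{1}{5} = - \frac{3}{4} + \frac{4}{5} = \frac{1}{20} \approx 0.05$)
$W{\left(y \right)} = \frac{1}{10}$ ($W{\left(y \right)} = \left(2 + 0\right) \frac{1}{20} = 2 \cdot \frac{1}{20} = \frac{1}{10}$)
$t W{\left(-76 \right)} = \left(-39\right) \frac{1}{10} = - \frac{39}{10}$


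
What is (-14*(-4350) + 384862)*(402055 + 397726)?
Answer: 356511978122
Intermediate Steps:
(-14*(-4350) + 384862)*(402055 + 397726) = (60900 + 384862)*799781 = 445762*799781 = 356511978122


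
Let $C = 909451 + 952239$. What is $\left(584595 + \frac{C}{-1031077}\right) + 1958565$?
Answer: $\frac{2622191921630}{1031077} \approx 2.5432 \cdot 10^{6}$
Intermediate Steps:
$C = 1861690$
$\left(584595 + \frac{C}{-1031077}\right) + 1958565 = \left(584595 + \frac{1861690}{-1031077}\right) + 1958565 = \left(584595 + 1861690 \left(- \frac{1}{1031077}\right)\right) + 1958565 = \left(584595 - \frac{1861690}{1031077}\right) + 1958565 = \frac{602760597125}{1031077} + 1958565 = \frac{2622191921630}{1031077}$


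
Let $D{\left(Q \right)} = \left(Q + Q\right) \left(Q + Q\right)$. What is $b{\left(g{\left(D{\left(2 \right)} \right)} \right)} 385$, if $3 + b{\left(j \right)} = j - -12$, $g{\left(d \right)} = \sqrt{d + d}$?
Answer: $3465 + 1540 \sqrt{2} \approx 5642.9$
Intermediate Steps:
$D{\left(Q \right)} = 4 Q^{2}$ ($D{\left(Q \right)} = 2 Q 2 Q = 4 Q^{2}$)
$g{\left(d \right)} = \sqrt{2} \sqrt{d}$ ($g{\left(d \right)} = \sqrt{2 d} = \sqrt{2} \sqrt{d}$)
$b{\left(j \right)} = 9 + j$ ($b{\left(j \right)} = -3 + \left(j - -12\right) = -3 + \left(j + 12\right) = -3 + \left(12 + j\right) = 9 + j$)
$b{\left(g{\left(D{\left(2 \right)} \right)} \right)} 385 = \left(9 + \sqrt{2} \sqrt{4 \cdot 2^{2}}\right) 385 = \left(9 + \sqrt{2} \sqrt{4 \cdot 4}\right) 385 = \left(9 + \sqrt{2} \sqrt{16}\right) 385 = \left(9 + \sqrt{2} \cdot 4\right) 385 = \left(9 + 4 \sqrt{2}\right) 385 = 3465 + 1540 \sqrt{2}$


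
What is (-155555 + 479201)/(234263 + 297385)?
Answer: 53941/88608 ≈ 0.60876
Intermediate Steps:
(-155555 + 479201)/(234263 + 297385) = 323646/531648 = 323646*(1/531648) = 53941/88608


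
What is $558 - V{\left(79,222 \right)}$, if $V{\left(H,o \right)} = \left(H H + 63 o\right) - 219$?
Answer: $-19450$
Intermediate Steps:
$V{\left(H,o \right)} = -219 + H^{2} + 63 o$ ($V{\left(H,o \right)} = \left(H^{2} + 63 o\right) - 219 = -219 + H^{2} + 63 o$)
$558 - V{\left(79,222 \right)} = 558 - \left(-219 + 79^{2} + 63 \cdot 222\right) = 558 - \left(-219 + 6241 + 13986\right) = 558 - 20008 = -19450$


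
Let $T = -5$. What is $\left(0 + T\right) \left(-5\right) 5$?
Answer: $125$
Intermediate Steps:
$\left(0 + T\right) \left(-5\right) 5 = \left(0 - 5\right) \left(-5\right) 5 = \left(-5\right) \left(-5\right) 5 = 25 \cdot 5 = 125$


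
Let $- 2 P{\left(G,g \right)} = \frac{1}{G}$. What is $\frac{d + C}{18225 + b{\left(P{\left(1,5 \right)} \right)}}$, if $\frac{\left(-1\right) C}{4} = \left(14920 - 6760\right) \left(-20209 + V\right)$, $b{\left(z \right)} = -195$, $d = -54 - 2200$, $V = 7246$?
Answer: $\frac{211555033}{9015} \approx 23467.0$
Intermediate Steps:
$P{\left(G,g \right)} = - \frac{1}{2 G}$
$d = -2254$ ($d = -54 - 2200 = -2254$)
$C = 423112320$ ($C = - 4 \left(14920 - 6760\right) \left(-20209 + 7246\right) = - 4 \cdot 8160 \left(-12963\right) = \left(-4\right) \left(-105778080\right) = 423112320$)
$\frac{d + C}{18225 + b{\left(P{\left(1,5 \right)} \right)}} = \frac{-2254 + 423112320}{18225 - 195} = \frac{423110066}{18030} = 423110066 \cdot \frac{1}{18030} = \frac{211555033}{9015}$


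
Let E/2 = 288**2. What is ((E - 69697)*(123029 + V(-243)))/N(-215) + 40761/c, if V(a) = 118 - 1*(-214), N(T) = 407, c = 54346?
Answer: 644881497354773/22118822 ≈ 2.9155e+7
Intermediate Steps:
V(a) = 332 (V(a) = 118 + 214 = 332)
E = 165888 (E = 2*288**2 = 2*82944 = 165888)
((E - 69697)*(123029 + V(-243)))/N(-215) + 40761/c = ((165888 - 69697)*(123029 + 332))/407 + 40761/54346 = (96191*123361)*(1/407) + 40761*(1/54346) = 11866217951*(1/407) + 40761/54346 = 11866217951/407 + 40761/54346 = 644881497354773/22118822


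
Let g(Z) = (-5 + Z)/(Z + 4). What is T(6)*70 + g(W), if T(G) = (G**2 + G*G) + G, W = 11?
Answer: 27302/5 ≈ 5460.4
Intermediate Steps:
g(Z) = (-5 + Z)/(4 + Z)
T(G) = G + 2*G**2 (T(G) = (G**2 + G**2) + G = 2*G**2 + G = G + 2*G**2)
T(6)*70 + g(W) = (6*(1 + 2*6))*70 + (-5 + 11)/(4 + 11) = (6*(1 + 12))*70 + 6/15 = (6*13)*70 + (1/15)*6 = 78*70 + 2/5 = 5460 + 2/5 = 27302/5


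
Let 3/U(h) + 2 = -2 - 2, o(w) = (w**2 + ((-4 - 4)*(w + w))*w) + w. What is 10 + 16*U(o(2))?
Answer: 2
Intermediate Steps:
o(w) = w - 15*w**2 (o(w) = (w**2 + (-16*w)*w) + w = (w**2 - 16*w**2) + w = -15*w**2 + w = w - 15*w**2)
U(h) = -1/2 (U(h) = 3/(-2 + (-2 - 2)) = 3/(-2 - 4) = 3/(-6) = 3*(-1/6) = -1/2)
10 + 16*U(o(2)) = 10 + 16*(-1/2) = 10 - 8 = 2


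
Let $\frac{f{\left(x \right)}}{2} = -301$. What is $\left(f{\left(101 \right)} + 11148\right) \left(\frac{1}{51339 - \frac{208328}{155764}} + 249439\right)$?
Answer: $\frac{5258904868095385184}{1999139917} \approx 2.6306 \cdot 10^{9}$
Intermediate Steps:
$f{\left(x \right)} = -602$ ($f{\left(x \right)} = 2 \left(-301\right) = -602$)
$\left(f{\left(101 \right)} + 11148\right) \left(\frac{1}{51339 - \frac{208328}{155764}} + 249439\right) = \left(-602 + 11148\right) \left(\frac{1}{51339 - \frac{208328}{155764}} + 249439\right) = 10546 \left(\frac{1}{51339 - \frac{52082}{38941}} + 249439\right) = 10546 \left(\frac{1}{\frac{1999139917}{38941}} + 249439\right) = 10546 \left(\frac{38941}{1999139917} + 249439\right) = 10546 \cdot \frac{498663461795504}{1999139917} = \frac{5258904868095385184}{1999139917}$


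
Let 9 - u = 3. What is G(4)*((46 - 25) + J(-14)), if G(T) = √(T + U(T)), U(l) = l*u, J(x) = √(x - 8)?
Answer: 2*√7*(21 + I*√22) ≈ 111.12 + 24.819*I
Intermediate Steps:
u = 6 (u = 9 - 1*3 = 9 - 3 = 6)
J(x) = √(-8 + x)
U(l) = 6*l (U(l) = l*6 = 6*l)
G(T) = √7*√T (G(T) = √(T + 6*T) = √(7*T) = √7*√T)
G(4)*((46 - 25) + J(-14)) = (√7*√4)*((46 - 25) + √(-8 - 14)) = (√7*2)*(21 + √(-22)) = (2*√7)*(21 + I*√22) = 2*√7*(21 + I*√22)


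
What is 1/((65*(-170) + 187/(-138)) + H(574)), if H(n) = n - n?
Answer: -138/1525087 ≈ -9.0487e-5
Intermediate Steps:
H(n) = 0
1/((65*(-170) + 187/(-138)) + H(574)) = 1/((65*(-170) + 187/(-138)) + 0) = 1/((-11050 + 187*(-1/138)) + 0) = 1/((-11050 - 187/138) + 0) = 1/(-1525087/138 + 0) = 1/(-1525087/138) = -138/1525087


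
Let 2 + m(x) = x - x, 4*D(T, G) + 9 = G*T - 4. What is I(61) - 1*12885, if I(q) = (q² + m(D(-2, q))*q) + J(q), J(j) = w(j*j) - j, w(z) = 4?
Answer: -9343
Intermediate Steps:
J(j) = 4 - j
D(T, G) = -13/4 + G*T/4 (D(T, G) = -9/4 + (G*T - 4)/4 = -9/4 + (-4 + G*T)/4 = -9/4 + (-1 + G*T/4) = -13/4 + G*T/4)
m(x) = -2 (m(x) = -2 + (x - x) = -2 + 0 = -2)
I(q) = 4 + q² - 3*q (I(q) = (q² - 2*q) + (4 - q) = 4 + q² - 3*q)
I(61) - 1*12885 = (4 + 61² - 3*61) - 1*12885 = (4 + 3721 - 183) - 12885 = 3542 - 12885 = -9343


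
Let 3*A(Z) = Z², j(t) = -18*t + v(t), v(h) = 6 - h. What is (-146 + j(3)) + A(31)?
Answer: 370/3 ≈ 123.33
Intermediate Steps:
j(t) = 6 - 19*t (j(t) = -18*t + (6 - t) = 6 - 19*t)
A(Z) = Z²/3
(-146 + j(3)) + A(31) = (-146 + (6 - 19*3)) + (⅓)*31² = (-146 + (6 - 57)) + (⅓)*961 = (-146 - 51) + 961/3 = -197 + 961/3 = 370/3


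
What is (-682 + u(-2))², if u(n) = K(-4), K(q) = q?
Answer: 470596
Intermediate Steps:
u(n) = -4
(-682 + u(-2))² = (-682 - 4)² = (-686)² = 470596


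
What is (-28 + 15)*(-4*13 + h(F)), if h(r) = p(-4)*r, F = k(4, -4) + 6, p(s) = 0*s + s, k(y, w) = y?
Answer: 1196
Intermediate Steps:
p(s) = s (p(s) = 0 + s = s)
F = 10 (F = 4 + 6 = 10)
h(r) = -4*r
(-28 + 15)*(-4*13 + h(F)) = (-28 + 15)*(-4*13 - 4*10) = -13*(-52 - 40) = -13*(-92) = 1196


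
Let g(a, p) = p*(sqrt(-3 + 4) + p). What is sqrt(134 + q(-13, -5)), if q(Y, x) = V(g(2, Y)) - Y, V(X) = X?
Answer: sqrt(303) ≈ 17.407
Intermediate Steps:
g(a, p) = p*(1 + p) (g(a, p) = p*(sqrt(1) + p) = p*(1 + p))
q(Y, x) = -Y + Y*(1 + Y) (q(Y, x) = Y*(1 + Y) - Y = -Y + Y*(1 + Y))
sqrt(134 + q(-13, -5)) = sqrt(134 + (-13)**2) = sqrt(134 + 169) = sqrt(303)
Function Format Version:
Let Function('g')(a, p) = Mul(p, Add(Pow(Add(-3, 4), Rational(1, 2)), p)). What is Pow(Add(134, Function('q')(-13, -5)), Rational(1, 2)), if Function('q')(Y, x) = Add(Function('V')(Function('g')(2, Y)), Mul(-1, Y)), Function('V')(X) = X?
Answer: Pow(303, Rational(1, 2)) ≈ 17.407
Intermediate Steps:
Function('g')(a, p) = Mul(p, Add(1, p)) (Function('g')(a, p) = Mul(p, Add(Pow(1, Rational(1, 2)), p)) = Mul(p, Add(1, p)))
Function('q')(Y, x) = Add(Mul(-1, Y), Mul(Y, Add(1, Y))) (Function('q')(Y, x) = Add(Mul(Y, Add(1, Y)), Mul(-1, Y)) = Add(Mul(-1, Y), Mul(Y, Add(1, Y))))
Pow(Add(134, Function('q')(-13, -5)), Rational(1, 2)) = Pow(Add(134, Pow(-13, 2)), Rational(1, 2)) = Pow(Add(134, 169), Rational(1, 2)) = Pow(303, Rational(1, 2))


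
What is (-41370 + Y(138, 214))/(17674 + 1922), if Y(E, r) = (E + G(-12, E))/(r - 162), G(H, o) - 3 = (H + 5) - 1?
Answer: -2151107/1018992 ≈ -2.1110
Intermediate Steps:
G(H, o) = 7 + H (G(H, o) = 3 + ((H + 5) - 1) = 3 + ((5 + H) - 1) = 3 + (4 + H) = 7 + H)
Y(E, r) = (-5 + E)/(-162 + r) (Y(E, r) = (E + (7 - 12))/(r - 162) = (E - 5)/(-162 + r) = (-5 + E)/(-162 + r))
(-41370 + Y(138, 214))/(17674 + 1922) = (-41370 + (-5 + 138)/(-162 + 214))/(17674 + 1922) = (-41370 + 133/52)/19596 = (-41370 + (1/52)*133)*(1/19596) = (-41370 + 133/52)*(1/19596) = -2151107/52*1/19596 = -2151107/1018992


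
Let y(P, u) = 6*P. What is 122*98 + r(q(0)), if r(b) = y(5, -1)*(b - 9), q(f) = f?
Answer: 11686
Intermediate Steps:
r(b) = -270 + 30*b (r(b) = (6*5)*(b - 9) = 30*(-9 + b) = -270 + 30*b)
122*98 + r(q(0)) = 122*98 + (-270 + 30*0) = 11956 + (-270 + 0) = 11956 - 270 = 11686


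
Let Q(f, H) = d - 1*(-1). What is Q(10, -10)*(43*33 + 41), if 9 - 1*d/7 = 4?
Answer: 52560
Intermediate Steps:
d = 35 (d = 63 - 7*4 = 63 - 28 = 35)
Q(f, H) = 36 (Q(f, H) = 35 - 1*(-1) = 35 + 1 = 36)
Q(10, -10)*(43*33 + 41) = 36*(43*33 + 41) = 36*(1419 + 41) = 36*1460 = 52560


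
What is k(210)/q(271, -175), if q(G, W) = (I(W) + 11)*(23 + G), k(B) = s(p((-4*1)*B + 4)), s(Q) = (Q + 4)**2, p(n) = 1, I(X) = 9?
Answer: 5/1176 ≈ 0.0042517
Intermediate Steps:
s(Q) = (4 + Q)**2
k(B) = 25 (k(B) = (4 + 1)**2 = 5**2 = 25)
q(G, W) = 460 + 20*G (q(G, W) = (9 + 11)*(23 + G) = 20*(23 + G) = 460 + 20*G)
k(210)/q(271, -175) = 25/(460 + 20*271) = 25/(460 + 5420) = 25/5880 = 25*(1/5880) = 5/1176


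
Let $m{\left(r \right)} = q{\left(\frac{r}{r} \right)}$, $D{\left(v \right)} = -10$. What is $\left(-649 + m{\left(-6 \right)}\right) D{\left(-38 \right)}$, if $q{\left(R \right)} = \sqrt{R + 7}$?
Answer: $6490 - 20 \sqrt{2} \approx 6461.7$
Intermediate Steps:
$q{\left(R \right)} = \sqrt{7 + R}$
$m{\left(r \right)} = 2 \sqrt{2}$ ($m{\left(r \right)} = \sqrt{7 + \frac{r}{r}} = \sqrt{7 + 1} = \sqrt{8} = 2 \sqrt{2}$)
$\left(-649 + m{\left(-6 \right)}\right) D{\left(-38 \right)} = \left(-649 + 2 \sqrt{2}\right) \left(-10\right) = 6490 - 20 \sqrt{2}$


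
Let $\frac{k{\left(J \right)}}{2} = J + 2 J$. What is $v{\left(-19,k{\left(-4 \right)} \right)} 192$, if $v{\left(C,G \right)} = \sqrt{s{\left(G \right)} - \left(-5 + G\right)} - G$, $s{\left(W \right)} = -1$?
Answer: $4608 + 384 \sqrt{7} \approx 5624.0$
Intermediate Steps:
$k{\left(J \right)} = 6 J$ ($k{\left(J \right)} = 2 \left(J + 2 J\right) = 2 \cdot 3 J = 6 J$)
$v{\left(C,G \right)} = \sqrt{4 - G} - G$ ($v{\left(C,G \right)} = \sqrt{-1 - \left(-5 + G\right)} - G = \sqrt{4 - G} - G$)
$v{\left(-19,k{\left(-4 \right)} \right)} 192 = \left(\sqrt{4 - 6 \left(-4\right)} - 6 \left(-4\right)\right) 192 = \left(\sqrt{4 - -24} - -24\right) 192 = \left(\sqrt{4 + 24} + 24\right) 192 = \left(\sqrt{28} + 24\right) 192 = \left(2 \sqrt{7} + 24\right) 192 = \left(24 + 2 \sqrt{7}\right) 192 = 4608 + 384 \sqrt{7}$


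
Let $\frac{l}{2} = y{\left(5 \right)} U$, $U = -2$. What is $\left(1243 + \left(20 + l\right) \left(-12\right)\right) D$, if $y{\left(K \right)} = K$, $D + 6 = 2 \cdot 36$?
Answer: $82038$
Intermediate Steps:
$D = 66$ ($D = -6 + 2 \cdot 36 = -6 + 72 = 66$)
$l = -20$ ($l = 2 \cdot 5 \left(-2\right) = 2 \left(-10\right) = -20$)
$\left(1243 + \left(20 + l\right) \left(-12\right)\right) D = \left(1243 + \left(20 - 20\right) \left(-12\right)\right) 66 = \left(1243 + 0 \left(-12\right)\right) 66 = \left(1243 + 0\right) 66 = 1243 \cdot 66 = 82038$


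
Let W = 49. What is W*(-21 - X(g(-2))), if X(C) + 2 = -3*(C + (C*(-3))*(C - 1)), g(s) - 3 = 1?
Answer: -5635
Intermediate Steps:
g(s) = 4 (g(s) = 3 + 1 = 4)
X(C) = -2 - 3*C + 9*C*(-1 + C) (X(C) = -2 - 3*(C + (C*(-3))*(C - 1)) = -2 - 3*(C + (-3*C)*(-1 + C)) = -2 - 3*(C - 3*C*(-1 + C)) = -2 + (-3*C + 9*C*(-1 + C)) = -2 - 3*C + 9*C*(-1 + C))
W*(-21 - X(g(-2))) = 49*(-21 - (-2 - 12*4 + 9*4²)) = 49*(-21 - (-2 - 48 + 9*16)) = 49*(-21 - (-2 - 48 + 144)) = 49*(-21 - 1*94) = 49*(-21 - 94) = 49*(-115) = -5635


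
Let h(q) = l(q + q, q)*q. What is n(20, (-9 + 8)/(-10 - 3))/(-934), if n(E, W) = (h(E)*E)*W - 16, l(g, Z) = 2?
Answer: -296/6071 ≈ -0.048756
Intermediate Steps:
h(q) = 2*q
n(E, W) = -16 + 2*W*E² (n(E, W) = ((2*E)*E)*W - 16 = (2*E²)*W - 16 = 2*W*E² - 16 = -16 + 2*W*E²)
n(20, (-9 + 8)/(-10 - 3))/(-934) = (-16 + 2*((-9 + 8)/(-10 - 3))*20²)/(-934) = (-16 + 2*(-1/(-13))*400)*(-1/934) = (-16 + 2*(-1*(-1/13))*400)*(-1/934) = (-16 + 2*(1/13)*400)*(-1/934) = (-16 + 800/13)*(-1/934) = (592/13)*(-1/934) = -296/6071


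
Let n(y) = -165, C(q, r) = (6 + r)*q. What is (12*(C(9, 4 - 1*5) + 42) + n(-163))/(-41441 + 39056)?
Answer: -293/795 ≈ -0.36855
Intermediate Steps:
C(q, r) = q*(6 + r)
(12*(C(9, 4 - 1*5) + 42) + n(-163))/(-41441 + 39056) = (12*(9*(6 + (4 - 1*5)) + 42) - 165)/(-41441 + 39056) = (12*(9*(6 + (4 - 5)) + 42) - 165)/(-2385) = (12*(9*(6 - 1) + 42) - 165)*(-1/2385) = (12*(9*5 + 42) - 165)*(-1/2385) = (12*(45 + 42) - 165)*(-1/2385) = (12*87 - 165)*(-1/2385) = (1044 - 165)*(-1/2385) = 879*(-1/2385) = -293/795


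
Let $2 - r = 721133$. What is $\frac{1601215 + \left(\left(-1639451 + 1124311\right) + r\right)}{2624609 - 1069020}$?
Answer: $\frac{364944}{1555589} \approx 0.2346$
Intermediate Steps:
$r = -721131$ ($r = 2 - 721133 = -721131$)
$\frac{1601215 + \left(\left(-1639451 + 1124311\right) + r\right)}{2624609 - 1069020} = \frac{1601215 + \left(\left(-1639451 + 1124311\right) - 721131\right)}{2624609 - 1069020} = \frac{1601215 - 1236271}{1555589} = \left(1601215 - 1236271\right) \frac{1}{1555589} = 364944 \cdot \frac{1}{1555589} = \frac{364944}{1555589}$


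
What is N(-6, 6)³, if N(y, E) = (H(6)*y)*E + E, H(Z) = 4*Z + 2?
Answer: -804357000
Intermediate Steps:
H(Z) = 2 + 4*Z
N(y, E) = E + 26*E*y (N(y, E) = ((2 + 4*6)*y)*E + E = ((2 + 24)*y)*E + E = (26*y)*E + E = 26*E*y + E = E + 26*E*y)
N(-6, 6)³ = (6*(1 + 26*(-6)))³ = (6*(1 - 156))³ = (6*(-155))³ = (-930)³ = -804357000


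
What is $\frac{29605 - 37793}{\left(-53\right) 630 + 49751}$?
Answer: $- \frac{8188}{16361} \approx -0.50046$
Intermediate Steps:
$\frac{29605 - 37793}{\left(-53\right) 630 + 49751} = - \frac{8188}{-33390 + 49751} = - \frac{8188}{16361}$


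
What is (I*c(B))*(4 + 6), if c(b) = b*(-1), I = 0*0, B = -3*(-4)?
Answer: 0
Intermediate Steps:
B = 12
I = 0
c(b) = -b
(I*c(B))*(4 + 6) = (0*(-1*12))*(4 + 6) = (0*(-12))*10 = 0*10 = 0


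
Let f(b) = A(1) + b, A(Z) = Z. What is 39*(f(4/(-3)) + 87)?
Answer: 3380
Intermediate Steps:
f(b) = 1 + b
39*(f(4/(-3)) + 87) = 39*((1 + 4/(-3)) + 87) = 39*((1 + 4*(-⅓)) + 87) = 39*((1 - 4/3) + 87) = 39*(-⅓ + 87) = 39*(260/3) = 3380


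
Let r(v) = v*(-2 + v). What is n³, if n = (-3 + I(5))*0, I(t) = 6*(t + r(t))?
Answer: 0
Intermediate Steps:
I(t) = 6*t + 6*t*(-2 + t) (I(t) = 6*(t + t*(-2 + t)) = 6*t + 6*t*(-2 + t))
n = 0 (n = (-3 + 6*5*(-1 + 5))*0 = (-3 + 6*5*4)*0 = (-3 + 120)*0 = 117*0 = 0)
n³ = 0³ = 0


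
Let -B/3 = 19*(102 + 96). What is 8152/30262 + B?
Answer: -170764390/15131 ≈ -11286.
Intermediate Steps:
B = -11286 (B = -57*(102 + 96) = -57*198 = -3*3762 = -11286)
8152/30262 + B = 8152/30262 - 11286 = 8152*(1/30262) - 11286 = 4076/15131 - 11286 = -170764390/15131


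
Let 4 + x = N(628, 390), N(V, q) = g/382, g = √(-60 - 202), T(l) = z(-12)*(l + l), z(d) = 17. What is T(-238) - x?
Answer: -8088 - I*√262/382 ≈ -8088.0 - 0.042373*I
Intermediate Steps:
T(l) = 34*l (T(l) = 17*(l + l) = 17*(2*l) = 34*l)
g = I*√262 (g = √(-262) = I*√262 ≈ 16.186*I)
N(V, q) = I*√262/382 (N(V, q) = (I*√262)/382 = (I*√262)*(1/382) = I*√262/382)
x = -4 + I*√262/382 ≈ -4.0 + 0.042373*I
T(-238) - x = 34*(-238) - (-4 + I*√262/382) = -8092 + (4 - I*√262/382) = -8088 - I*√262/382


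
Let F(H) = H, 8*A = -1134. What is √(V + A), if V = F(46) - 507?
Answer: I*√2411/2 ≈ 24.551*I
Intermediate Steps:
A = -567/4 (A = (⅛)*(-1134) = -567/4 ≈ -141.75)
V = -461 (V = 46 - 507 = -461)
√(V + A) = √(-461 - 567/4) = √(-2411/4) = I*√2411/2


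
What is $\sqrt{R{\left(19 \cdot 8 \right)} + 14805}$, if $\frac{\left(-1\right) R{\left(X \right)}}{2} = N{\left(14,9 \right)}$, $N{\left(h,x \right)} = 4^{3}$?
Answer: $\sqrt{14677} \approx 121.15$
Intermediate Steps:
$N{\left(h,x \right)} = 64$
$R{\left(X \right)} = -128$ ($R{\left(X \right)} = \left(-2\right) 64 = -128$)
$\sqrt{R{\left(19 \cdot 8 \right)} + 14805} = \sqrt{-128 + 14805} = \sqrt{14677}$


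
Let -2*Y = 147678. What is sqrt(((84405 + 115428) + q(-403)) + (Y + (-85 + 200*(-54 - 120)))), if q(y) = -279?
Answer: sqrt(90830) ≈ 301.38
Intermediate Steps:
Y = -73839 (Y = -1/2*147678 = -73839)
sqrt(((84405 + 115428) + q(-403)) + (Y + (-85 + 200*(-54 - 120)))) = sqrt(((84405 + 115428) - 279) + (-73839 + (-85 + 200*(-54 - 120)))) = sqrt((199833 - 279) + (-73839 + (-85 + 200*(-174)))) = sqrt(199554 + (-73839 + (-85 - 34800))) = sqrt(199554 + (-73839 - 34885)) = sqrt(199554 - 108724) = sqrt(90830)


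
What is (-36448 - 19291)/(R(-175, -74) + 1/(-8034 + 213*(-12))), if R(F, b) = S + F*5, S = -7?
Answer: 590276010/9340381 ≈ 63.196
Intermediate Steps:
R(F, b) = -7 + 5*F (R(F, b) = -7 + F*5 = -7 + 5*F)
(-36448 - 19291)/(R(-175, -74) + 1/(-8034 + 213*(-12))) = (-36448 - 19291)/((-7 + 5*(-175)) + 1/(-8034 + 213*(-12))) = -55739/((-7 - 875) + 1/(-8034 - 2556)) = -55739/(-882 + 1/(-10590)) = -55739/(-882 - 1/10590) = -55739/(-9340381/10590) = -55739*(-10590/9340381) = 590276010/9340381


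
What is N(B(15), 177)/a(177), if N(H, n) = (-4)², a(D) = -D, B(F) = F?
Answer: -16/177 ≈ -0.090395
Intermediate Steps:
N(H, n) = 16
N(B(15), 177)/a(177) = 16/((-1*177)) = 16/(-177) = 16*(-1/177) = -16/177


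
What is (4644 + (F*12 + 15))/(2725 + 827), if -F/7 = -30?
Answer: 2393/1184 ≈ 2.0211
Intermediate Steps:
F = 210 (F = -7*(-30) = 210)
(4644 + (F*12 + 15))/(2725 + 827) = (4644 + (210*12 + 15))/(2725 + 827) = (4644 + (2520 + 15))/3552 = (4644 + 2535)*(1/3552) = 7179*(1/3552) = 2393/1184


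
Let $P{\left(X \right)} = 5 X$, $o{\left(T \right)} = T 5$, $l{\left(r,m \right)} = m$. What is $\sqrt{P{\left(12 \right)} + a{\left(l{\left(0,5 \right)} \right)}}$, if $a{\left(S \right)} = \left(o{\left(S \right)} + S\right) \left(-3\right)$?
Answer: $i \sqrt{30} \approx 5.4772 i$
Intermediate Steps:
$o{\left(T \right)} = 5 T$
$a{\left(S \right)} = - 18 S$ ($a{\left(S \right)} = \left(5 S + S\right) \left(-3\right) = 6 S \left(-3\right) = - 18 S$)
$\sqrt{P{\left(12 \right)} + a{\left(l{\left(0,5 \right)} \right)}} = \sqrt{5 \cdot 12 - 90} = \sqrt{60 - 90} = \sqrt{-30} = i \sqrt{30}$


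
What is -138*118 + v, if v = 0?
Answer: -16284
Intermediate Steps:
-138*118 + v = -138*118 + 0 = -16284 + 0 = -16284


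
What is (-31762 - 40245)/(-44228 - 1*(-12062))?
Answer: 72007/32166 ≈ 2.2386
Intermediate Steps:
(-31762 - 40245)/(-44228 - 1*(-12062)) = -72007/(-44228 + 12062) = -72007/(-32166) = -72007*(-1/32166) = 72007/32166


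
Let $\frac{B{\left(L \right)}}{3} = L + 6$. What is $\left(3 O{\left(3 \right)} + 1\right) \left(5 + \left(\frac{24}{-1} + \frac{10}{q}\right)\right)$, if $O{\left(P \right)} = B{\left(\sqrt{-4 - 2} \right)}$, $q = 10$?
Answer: $-990 - 162 i \sqrt{6} \approx -990.0 - 396.82 i$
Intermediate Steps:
$B{\left(L \right)} = 18 + 3 L$ ($B{\left(L \right)} = 3 \left(L + 6\right) = 3 \left(6 + L\right) = 18 + 3 L$)
$O{\left(P \right)} = 18 + 3 i \sqrt{6}$ ($O{\left(P \right)} = 18 + 3 \sqrt{-4 - 2} = 18 + 3 \sqrt{-6} = 18 + 3 i \sqrt{6}$)
$\left(3 O{\left(3 \right)} + 1\right) \left(5 + \left(\frac{24}{-1} + \frac{10}{q}\right)\right) = \left(3 \left(18 + 3 i \sqrt{6}\right) + 1\right) \left(5 + \left(\frac{24}{-1} + \frac{10}{10}\right)\right) = \left(\left(54 + 9 i \sqrt{6}\right) + 1\right) \left(5 + \left(24 \left(-1\right) + 10 \cdot \frac{1}{10}\right)\right) = \left(55 + 9 i \sqrt{6}\right) \left(5 + \left(-24 + 1\right)\right) = \left(55 + 9 i \sqrt{6}\right) \left(5 - 23\right) = \left(55 + 9 i \sqrt{6}\right) \left(-18\right) = -990 - 162 i \sqrt{6}$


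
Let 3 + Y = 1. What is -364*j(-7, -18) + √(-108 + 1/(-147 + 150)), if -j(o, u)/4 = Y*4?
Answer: -11648 + I*√969/3 ≈ -11648.0 + 10.376*I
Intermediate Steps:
Y = -2 (Y = -3 + 1 = -2)
j(o, u) = 32 (j(o, u) = -(-8)*4 = -4*(-8) = 32)
-364*j(-7, -18) + √(-108 + 1/(-147 + 150)) = -364*32 + √(-108 + 1/(-147 + 150)) = -11648 + √(-108 + 1/3) = -11648 + √(-108 + ⅓) = -11648 + √(-323/3) = -11648 + I*√969/3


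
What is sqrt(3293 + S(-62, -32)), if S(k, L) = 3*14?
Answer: sqrt(3335) ≈ 57.749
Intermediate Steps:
S(k, L) = 42
sqrt(3293 + S(-62, -32)) = sqrt(3293 + 42) = sqrt(3335)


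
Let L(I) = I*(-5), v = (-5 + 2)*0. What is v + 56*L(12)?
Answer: -3360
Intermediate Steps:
v = 0 (v = -3*0 = 0)
L(I) = -5*I
v + 56*L(12) = 0 + 56*(-5*12) = 0 + 56*(-60) = 0 - 3360 = -3360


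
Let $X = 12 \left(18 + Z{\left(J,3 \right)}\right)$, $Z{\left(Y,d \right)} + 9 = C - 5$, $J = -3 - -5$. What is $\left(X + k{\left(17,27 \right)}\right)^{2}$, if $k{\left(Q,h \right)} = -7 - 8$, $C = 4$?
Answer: $6561$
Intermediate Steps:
$J = 2$ ($J = -3 + 5 = 2$)
$Z{\left(Y,d \right)} = -10$ ($Z{\left(Y,d \right)} = -9 + \left(4 - 5\right) = -9 - 1 = -10$)
$k{\left(Q,h \right)} = -15$
$X = 96$ ($X = 12 \left(18 - 10\right) = 12 \cdot 8 = 96$)
$\left(X + k{\left(17,27 \right)}\right)^{2} = \left(96 - 15\right)^{2} = 81^{2} = 6561$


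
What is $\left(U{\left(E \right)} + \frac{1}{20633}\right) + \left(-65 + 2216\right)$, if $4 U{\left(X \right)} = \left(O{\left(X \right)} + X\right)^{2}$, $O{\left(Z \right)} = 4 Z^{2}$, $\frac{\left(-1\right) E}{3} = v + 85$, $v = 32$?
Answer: $\frac{5003708124619633}{82532} \approx 6.0627 \cdot 10^{10}$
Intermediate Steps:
$E = -351$ ($E = - 3 \left(32 + 85\right) = \left(-3\right) 117 = -351$)
$U{\left(X \right)} = \frac{\left(X + 4 X^{2}\right)^{2}}{4}$ ($U{\left(X \right)} = \frac{\left(4 X^{2} + X\right)^{2}}{4} = \frac{\left(X + 4 X^{2}\right)^{2}}{4}$)
$\left(U{\left(E \right)} + \frac{1}{20633}\right) + \left(-65 + 2216\right) = \left(\frac{\left(-351\right)^{2} \left(1 + 4 \left(-351\right)\right)^{2}}{4} + \frac{1}{20633}\right) + \left(-65 + 2216\right) = \left(\frac{1}{4} \cdot 123201 \left(1 - 1404\right)^{2} + \frac{1}{20633}\right) + 2151 = \left(\frac{1}{4} \cdot 123201 \left(-1403\right)^{2} + \frac{1}{20633}\right) + 2151 = \left(\frac{1}{4} \cdot 123201 \cdot 1968409 + \frac{1}{20633}\right) + 2151 = \left(\frac{242509957209}{4} + \frac{1}{20633}\right) + 2151 = \frac{5003707947093301}{82532} + 2151 = \frac{5003708124619633}{82532}$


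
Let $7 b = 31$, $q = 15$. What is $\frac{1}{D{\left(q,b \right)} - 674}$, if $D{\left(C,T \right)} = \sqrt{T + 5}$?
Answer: $- \frac{2359}{1589933} - \frac{\sqrt{462}}{3179866} \approx -0.0014905$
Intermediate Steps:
$b = \frac{31}{7}$ ($b = \frac{1}{7} \cdot 31 = \frac{31}{7} \approx 4.4286$)
$D{\left(C,T \right)} = \sqrt{5 + T}$
$\frac{1}{D{\left(q,b \right)} - 674} = \frac{1}{\sqrt{5 + \frac{31}{7}} - 674} = \frac{1}{\sqrt{\frac{66}{7}} - 674} = \frac{1}{\frac{\sqrt{462}}{7} - 674} = \frac{1}{-674 + \frac{\sqrt{462}}{7}}$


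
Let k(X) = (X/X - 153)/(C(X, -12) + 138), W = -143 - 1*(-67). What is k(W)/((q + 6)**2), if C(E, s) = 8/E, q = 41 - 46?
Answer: -722/655 ≈ -1.1023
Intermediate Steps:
q = -5
W = -76 (W = -143 + 67 = -76)
k(X) = -152/(138 + 8/X) (k(X) = (X/X - 153)/(8/X + 138) = (1 - 153)/(138 + 8/X) = -152/(138 + 8/X))
k(W)/((q + 6)**2) = (-76*(-76)/(4 + 69*(-76)))/((-5 + 6)**2) = (-76*(-76)/(4 - 5244))/(1**2) = -76*(-76)/(-5240)/1 = -76*(-76)*(-1/5240)*1 = -722/655*1 = -722/655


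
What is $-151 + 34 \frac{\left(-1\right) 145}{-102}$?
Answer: $- \frac{308}{3} \approx -102.67$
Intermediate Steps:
$-151 + 34 \frac{\left(-1\right) 145}{-102} = -151 + 34 \left(\left(-145\right) \left(- \frac{1}{102}\right)\right) = -151 + 34 \cdot \frac{145}{102} = -151 + \frac{145}{3} = - \frac{308}{3}$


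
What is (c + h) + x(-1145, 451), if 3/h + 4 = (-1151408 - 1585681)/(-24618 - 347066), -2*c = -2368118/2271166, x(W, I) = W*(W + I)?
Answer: 2256561883218332199/2839759221598 ≈ 7.9463e+5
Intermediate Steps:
x(W, I) = W*(I + W)
c = 1184059/2271166 (c = -(-1184059)/2271166 = -½*(-1184059/1135583) = 1184059/2271166 ≈ 0.52134)
h = 1115052/1250353 (h = 3/(-4 + (-1151408 - 1585681)/(-24618 - 347066)) = 3/(-4 - 2737089/(-371684)) = 3/(-4 - 2737089*(-1/371684)) = 3/(-4 + 2737089/371684) = 3/(1250353/371684) = 3*(371684/1250353) = 1115052/1250353 ≈ 0.89179)
(c + h) + x(-1145, 451) = (1184059/2271166 + 1115052/1250353) - 1145*(451 - 1145) = 4012959913459/2839759221598 - 1145*(-694) = 4012959913459/2839759221598 + 794630 = 2256561883218332199/2839759221598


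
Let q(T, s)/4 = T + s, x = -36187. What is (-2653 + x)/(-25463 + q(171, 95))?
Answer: 38840/24399 ≈ 1.5919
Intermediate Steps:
q(T, s) = 4*T + 4*s (q(T, s) = 4*(T + s) = 4*T + 4*s)
(-2653 + x)/(-25463 + q(171, 95)) = (-2653 - 36187)/(-25463 + (4*171 + 4*95)) = -38840/(-25463 + (684 + 380)) = -38840/(-25463 + 1064) = -38840/(-24399) = -38840*(-1/24399) = 38840/24399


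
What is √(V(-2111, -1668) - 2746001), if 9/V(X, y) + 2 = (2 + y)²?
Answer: I*√21154367922666362930/2775554 ≈ 1657.1*I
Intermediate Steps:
V(X, y) = 9/(-2 + (2 + y)²)
√(V(-2111, -1668) - 2746001) = √(9/(-2 + (2 - 1668)²) - 2746001) = √(9/(-2 + (-1666)²) - 2746001) = √(9/(-2 + 2775556) - 2746001) = √(9/2775554 - 2746001) = √(-7621674059545/2775554) = I*√21154367922666362930/2775554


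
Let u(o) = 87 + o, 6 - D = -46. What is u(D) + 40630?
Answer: 40769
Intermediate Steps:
D = 52 (D = 6 - 1*(-46) = 6 + 46 = 52)
u(D) + 40630 = (87 + 52) + 40630 = 139 + 40630 = 40769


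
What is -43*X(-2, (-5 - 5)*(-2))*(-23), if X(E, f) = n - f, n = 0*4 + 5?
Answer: -14835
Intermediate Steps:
n = 5 (n = 0 + 5 = 5)
X(E, f) = 5 - f
-43*X(-2, (-5 - 5)*(-2))*(-23) = -43*(5 - (-5 - 5)*(-2))*(-23) = -43*(5 - (-10)*(-2))*(-23) = -43*(5 - 1*20)*(-23) = -43*(5 - 20)*(-23) = -43*(-15)*(-23) = 645*(-23) = -14835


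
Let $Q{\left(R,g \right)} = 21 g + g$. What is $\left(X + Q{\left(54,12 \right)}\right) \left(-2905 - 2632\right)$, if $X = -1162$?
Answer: $4972226$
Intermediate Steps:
$Q{\left(R,g \right)} = 22 g$
$\left(X + Q{\left(54,12 \right)}\right) \left(-2905 - 2632\right) = \left(-1162 + 22 \cdot 12\right) \left(-2905 - 2632\right) = \left(-1162 + 264\right) \left(-5537\right) = \left(-898\right) \left(-5537\right) = 4972226$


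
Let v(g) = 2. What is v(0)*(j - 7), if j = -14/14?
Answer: -16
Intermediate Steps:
j = -1 (j = -14*1/14 = -1)
v(0)*(j - 7) = 2*(-1 - 7) = 2*(-8) = -16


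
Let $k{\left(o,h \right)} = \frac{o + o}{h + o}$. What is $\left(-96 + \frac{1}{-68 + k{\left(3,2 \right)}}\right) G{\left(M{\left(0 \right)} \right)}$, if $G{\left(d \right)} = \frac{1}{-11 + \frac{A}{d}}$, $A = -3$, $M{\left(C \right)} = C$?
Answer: $0$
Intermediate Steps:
$k{\left(o,h \right)} = \frac{2 o}{h + o}$
$G{\left(d \right)} = \frac{1}{-11 - \frac{3}{d}}$
$\left(-96 + \frac{1}{-68 + k{\left(3,2 \right)}}\right) G{\left(M{\left(0 \right)} \right)} = \left(-96 + \frac{1}{-68 + 2 \cdot 3 \frac{1}{2 + 3}}\right) \left(\left(-1\right) 0 \frac{1}{3 + 11 \cdot 0}\right) = \left(-96 + \frac{1}{-68 + 2 \cdot 3 \cdot \frac{1}{5}}\right) \left(\left(-1\right) 0 \frac{1}{3 + 0}\right) = \left(-96 + \frac{1}{-68 + 2 \cdot 3 \cdot \frac{1}{5}}\right) \left(\left(-1\right) 0 \cdot \frac{1}{3}\right) = \left(-96 + \frac{1}{-68 + \frac{6}{5}}\right) \left(\left(-1\right) 0 \cdot \frac{1}{3}\right) = \left(-96 + \frac{1}{- \frac{334}{5}}\right) 0 = \left(-96 - \frac{5}{334}\right) 0 = \left(- \frac{32069}{334}\right) 0 = 0$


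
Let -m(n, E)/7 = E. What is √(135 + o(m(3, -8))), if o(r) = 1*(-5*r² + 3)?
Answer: I*√15542 ≈ 124.67*I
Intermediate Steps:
m(n, E) = -7*E
o(r) = 3 - 5*r² (o(r) = 1*(3 - 5*r²) = 3 - 5*r²)
√(135 + o(m(3, -8))) = √(135 + (3 - 5*(-7*(-8))²)) = √(135 + (3 - 5*56²)) = √(135 + (3 - 5*3136)) = √(135 + (3 - 15680)) = √(135 - 15677) = √(-15542) = I*√15542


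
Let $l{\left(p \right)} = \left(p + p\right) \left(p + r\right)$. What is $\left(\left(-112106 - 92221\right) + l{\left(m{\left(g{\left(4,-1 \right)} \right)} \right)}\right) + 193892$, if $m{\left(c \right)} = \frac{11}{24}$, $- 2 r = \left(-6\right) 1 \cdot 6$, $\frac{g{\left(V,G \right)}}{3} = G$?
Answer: $- \frac{3000407}{288} \approx -10418.0$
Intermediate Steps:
$g{\left(V,G \right)} = 3 G$
$r = 18$ ($r = - \frac{\left(-6\right) 1 \cdot 6}{2} = - \frac{\left(-6\right) 6}{2} = \left(- \frac{1}{2}\right) \left(-36\right) = 18$)
$m{\left(c \right)} = \frac{11}{24}$ ($m{\left(c \right)} = 11 \cdot \frac{1}{24} = \frac{11}{24}$)
$l{\left(p \right)} = 2 p \left(18 + p\right)$ ($l{\left(p \right)} = \left(p + p\right) \left(p + 18\right) = 2 p \left(18 + p\right)$)
$\left(\left(-112106 - 92221\right) + l{\left(m{\left(g{\left(4,-1 \right)} \right)} \right)}\right) + 193892 = \left(\left(-112106 - 92221\right) + 2 \cdot \frac{11}{24} \left(18 + \frac{11}{24}\right)\right) + 193892 = \left(-204327 + 2 \cdot \frac{11}{24} \cdot \frac{443}{24}\right) + 193892 = \left(-204327 + \frac{4873}{288}\right) + 193892 = - \frac{58841303}{288} + 193892 = - \frac{3000407}{288}$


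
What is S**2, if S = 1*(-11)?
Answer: 121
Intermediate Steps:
S = -11
S**2 = (-11)**2 = 121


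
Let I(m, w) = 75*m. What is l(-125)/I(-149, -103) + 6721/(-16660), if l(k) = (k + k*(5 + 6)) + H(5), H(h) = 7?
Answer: -10046759/37235100 ≈ -0.26982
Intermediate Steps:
l(k) = 7 + 12*k (l(k) = (k + k*(5 + 6)) + 7 = (k + k*11) + 7 = (k + 11*k) + 7 = 12*k + 7 = 7 + 12*k)
l(-125)/I(-149, -103) + 6721/(-16660) = (7 + 12*(-125))/((75*(-149))) + 6721/(-16660) = (7 - 1500)/(-11175) + 6721*(-1/16660) = -1493*(-1/11175) - 6721/16660 = 1493/11175 - 6721/16660 = -10046759/37235100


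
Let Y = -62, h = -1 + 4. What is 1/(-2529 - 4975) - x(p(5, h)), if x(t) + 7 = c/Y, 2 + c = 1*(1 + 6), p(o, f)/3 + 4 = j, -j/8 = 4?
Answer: 1647097/232624 ≈ 7.0805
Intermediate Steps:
h = 3
j = -32 (j = -8*4 = -32)
p(o, f) = -108 (p(o, f) = -12 + 3*(-32) = -12 - 96 = -108)
c = 5 (c = -2 + 1*(1 + 6) = -2 + 1*7 = -2 + 7 = 5)
x(t) = -439/62 (x(t) = -7 + 5/(-62) = -7 + 5*(-1/62) = -7 - 5/62 = -439/62)
1/(-2529 - 4975) - x(p(5, h)) = 1/(-2529 - 4975) - 1*(-439/62) = 1/(-7504) + 439/62 = -1/7504 + 439/62 = 1647097/232624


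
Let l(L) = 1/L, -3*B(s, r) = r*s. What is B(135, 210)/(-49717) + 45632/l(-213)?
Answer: -483230139222/49717 ≈ -9.7196e+6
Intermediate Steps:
B(s, r) = -r*s/3
B(135, 210)/(-49717) + 45632/l(-213) = -1/3*210*135/(-49717) + 45632/(1/(-213)) = -9450*(-1/49717) + 45632/(-1/213) = 9450/49717 + 45632*(-213) = 9450/49717 - 9719616 = -483230139222/49717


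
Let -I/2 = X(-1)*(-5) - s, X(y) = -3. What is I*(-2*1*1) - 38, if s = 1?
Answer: 18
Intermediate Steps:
I = -28 (I = -2*(-3*(-5) - 1*1) = -2*(15 - 1) = -2*14 = -28)
I*(-2*1*1) - 38 = -28*(-2*1) - 38 = -(-56) - 38 = -28*(-2) - 38 = 56 - 38 = 18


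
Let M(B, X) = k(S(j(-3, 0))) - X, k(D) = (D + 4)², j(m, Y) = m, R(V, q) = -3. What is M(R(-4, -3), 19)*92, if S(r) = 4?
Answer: 4140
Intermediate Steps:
k(D) = (4 + D)²
M(B, X) = 64 - X (M(B, X) = (4 + 4)² - X = 8² - X = 64 - X)
M(R(-4, -3), 19)*92 = (64 - 1*19)*92 = (64 - 19)*92 = 45*92 = 4140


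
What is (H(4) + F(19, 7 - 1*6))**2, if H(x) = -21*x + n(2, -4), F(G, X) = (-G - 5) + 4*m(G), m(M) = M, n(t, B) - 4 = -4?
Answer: 1024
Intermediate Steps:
n(t, B) = 0 (n(t, B) = 4 - 4 = 0)
F(G, X) = -5 + 3*G (F(G, X) = (-G - 5) + 4*G = (-5 - G) + 4*G = -5 + 3*G)
H(x) = -21*x (H(x) = -21*x + 0 = -21*x)
(H(4) + F(19, 7 - 1*6))**2 = (-21*4 + (-5 + 3*19))**2 = (-84 + (-5 + 57))**2 = (-84 + 52)**2 = (-32)**2 = 1024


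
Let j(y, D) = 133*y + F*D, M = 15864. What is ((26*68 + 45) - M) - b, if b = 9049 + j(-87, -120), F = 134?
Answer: 4551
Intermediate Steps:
j(y, D) = 133*y + 134*D
b = -18602 (b = 9049 + (133*(-87) + 134*(-120)) = 9049 + (-11571 - 16080) = 9049 - 27651 = -18602)
((26*68 + 45) - M) - b = ((26*68 + 45) - 1*15864) - 1*(-18602) = ((1768 + 45) - 15864) + 18602 = (1813 - 15864) + 18602 = -14051 + 18602 = 4551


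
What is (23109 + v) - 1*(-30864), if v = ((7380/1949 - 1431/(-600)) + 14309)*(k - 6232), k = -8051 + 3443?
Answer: -1511668632698/9745 ≈ -1.5512e+8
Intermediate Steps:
k = -4608
v = -1512194599583/9745 (v = ((7380/1949 - 1431/(-600)) + 14309)*(-4608 - 6232) = ((7380*(1/1949) - 1431*(-1/600)) + 14309)*(-10840) = ((7380/1949 + 477/200) + 14309)*(-10840) = (2405673/389800 + 14309)*(-10840) = (5580053873/389800)*(-10840) = -1512194599583/9745 ≈ -1.5518e+8)
(23109 + v) - 1*(-30864) = (23109 - 1512194599583/9745) - 1*(-30864) = -1511969402378/9745 + 30864 = -1511668632698/9745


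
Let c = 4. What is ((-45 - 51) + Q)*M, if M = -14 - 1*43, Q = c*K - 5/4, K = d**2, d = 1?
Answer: 21261/4 ≈ 5315.3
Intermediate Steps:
K = 1 (K = 1**2 = 1)
Q = 11/4 (Q = 4*1 - 5/4 = 4 - 5*1/4 = 4 - 5/4 = 11/4 ≈ 2.7500)
M = -57 (M = -14 - 43 = -57)
((-45 - 51) + Q)*M = ((-45 - 51) + 11/4)*(-57) = (-96 + 11/4)*(-57) = -373/4*(-57) = 21261/4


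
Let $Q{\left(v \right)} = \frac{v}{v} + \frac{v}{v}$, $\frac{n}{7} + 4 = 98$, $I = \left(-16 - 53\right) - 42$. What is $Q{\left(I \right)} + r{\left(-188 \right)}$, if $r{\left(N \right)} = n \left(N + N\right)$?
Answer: $-247406$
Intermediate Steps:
$I = -111$ ($I = -69 - 42 = -111$)
$n = 658$ ($n = -28 + 7 \cdot 98 = -28 + 686 = 658$)
$Q{\left(v \right)} = 2$ ($Q{\left(v \right)} = 1 + 1 = 2$)
$r{\left(N \right)} = 1316 N$ ($r{\left(N \right)} = 658 \left(N + N\right) = 658 \cdot 2 N = 1316 N$)
$Q{\left(I \right)} + r{\left(-188 \right)} = 2 + 1316 \left(-188\right) = 2 - 247408 = -247406$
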